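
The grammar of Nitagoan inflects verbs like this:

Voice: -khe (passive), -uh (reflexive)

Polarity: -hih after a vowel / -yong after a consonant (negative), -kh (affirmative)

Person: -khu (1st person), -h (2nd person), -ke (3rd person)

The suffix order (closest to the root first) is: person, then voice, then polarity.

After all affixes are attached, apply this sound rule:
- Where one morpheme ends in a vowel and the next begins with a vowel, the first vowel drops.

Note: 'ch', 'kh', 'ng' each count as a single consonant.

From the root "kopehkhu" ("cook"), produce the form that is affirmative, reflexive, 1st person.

kopehkhukhuhkh

Attach person 1st person -khu → kopehkhukhu.
Attach voice reflexive -uh → kopehkhukhuuh.
Attach polarity affirmative -kh → kopehkhukhuuhkh.
Apply vowel deletion: kopehkhukhuuhkh → kopehkhukhuhkh.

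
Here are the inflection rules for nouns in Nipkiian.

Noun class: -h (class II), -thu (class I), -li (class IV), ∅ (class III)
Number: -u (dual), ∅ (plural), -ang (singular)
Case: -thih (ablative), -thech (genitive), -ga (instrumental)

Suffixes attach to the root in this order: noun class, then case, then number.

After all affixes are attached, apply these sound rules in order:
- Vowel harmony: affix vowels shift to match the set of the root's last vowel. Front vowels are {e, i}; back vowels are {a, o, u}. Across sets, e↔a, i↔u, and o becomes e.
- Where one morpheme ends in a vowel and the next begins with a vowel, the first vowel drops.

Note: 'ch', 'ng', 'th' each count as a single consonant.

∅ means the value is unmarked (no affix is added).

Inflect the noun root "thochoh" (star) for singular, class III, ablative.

noun class = class III: zero marking, form stays thochoh.
Attach case ablative -thih → thochohthih.
Attach number singular -ang → thochohthihang.
Apply vowel harmony: thochohthihang → thochohthuhang.
Vowel deletion: no change.

thochohthuhang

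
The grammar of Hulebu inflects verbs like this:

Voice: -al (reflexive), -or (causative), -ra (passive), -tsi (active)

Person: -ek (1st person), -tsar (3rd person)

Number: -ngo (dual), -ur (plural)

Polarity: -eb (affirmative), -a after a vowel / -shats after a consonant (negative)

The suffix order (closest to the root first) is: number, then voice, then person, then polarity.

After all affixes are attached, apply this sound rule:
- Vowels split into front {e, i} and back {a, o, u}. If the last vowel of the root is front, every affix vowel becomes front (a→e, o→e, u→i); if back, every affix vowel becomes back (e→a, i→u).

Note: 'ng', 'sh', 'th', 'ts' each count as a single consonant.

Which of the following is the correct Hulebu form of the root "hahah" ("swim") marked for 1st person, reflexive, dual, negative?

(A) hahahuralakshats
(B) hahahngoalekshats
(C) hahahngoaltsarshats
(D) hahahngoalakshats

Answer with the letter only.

Attach number dual -ngo → hahahngo.
Attach voice reflexive -al → hahahngoal.
Attach person 1st person -ek → hahahngoalek.
Attach polarity negative -shats (after consonant 'k') → hahahngoalekshats.
Apply vowel harmony: hahahngoalekshats → hahahngoalakshats.
So the correct form is hahahngoalakshats, option (D).
(C) hahahngoaltsarshats is wrong: it uses 3rd person instead of 1st person for person.
(A) hahahuralakshats is wrong: it uses plural instead of dual for number.
(B) hahahngoalekshats is wrong: it fails to apply the sound rule(s).

D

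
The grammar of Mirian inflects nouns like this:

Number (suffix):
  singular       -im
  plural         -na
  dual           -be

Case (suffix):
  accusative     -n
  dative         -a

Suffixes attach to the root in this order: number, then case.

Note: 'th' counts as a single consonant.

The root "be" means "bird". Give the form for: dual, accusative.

Attach number dual -be → bebe.
Attach case accusative -n → beben.

beben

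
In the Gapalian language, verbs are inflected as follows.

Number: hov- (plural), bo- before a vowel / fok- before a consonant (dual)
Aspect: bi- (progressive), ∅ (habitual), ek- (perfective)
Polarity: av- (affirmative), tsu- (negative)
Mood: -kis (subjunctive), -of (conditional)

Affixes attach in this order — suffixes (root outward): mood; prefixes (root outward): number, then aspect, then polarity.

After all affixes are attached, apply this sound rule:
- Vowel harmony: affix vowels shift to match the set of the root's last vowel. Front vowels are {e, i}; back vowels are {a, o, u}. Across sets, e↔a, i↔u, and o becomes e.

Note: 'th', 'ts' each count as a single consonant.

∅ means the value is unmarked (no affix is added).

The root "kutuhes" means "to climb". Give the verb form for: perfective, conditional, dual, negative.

tsiekfekkutuhesef

Attach number dual fok- (before consonant 'k') → fokkutuhes.
Attach aspect perfective ek- → ekfokkutuhes.
Attach polarity negative tsu- → tsuekfokkutuhes.
Attach mood conditional -of → tsuekfokkutuhesof.
Apply vowel harmony: tsuekfokkutuhesof → tsiekfekkutuhesef.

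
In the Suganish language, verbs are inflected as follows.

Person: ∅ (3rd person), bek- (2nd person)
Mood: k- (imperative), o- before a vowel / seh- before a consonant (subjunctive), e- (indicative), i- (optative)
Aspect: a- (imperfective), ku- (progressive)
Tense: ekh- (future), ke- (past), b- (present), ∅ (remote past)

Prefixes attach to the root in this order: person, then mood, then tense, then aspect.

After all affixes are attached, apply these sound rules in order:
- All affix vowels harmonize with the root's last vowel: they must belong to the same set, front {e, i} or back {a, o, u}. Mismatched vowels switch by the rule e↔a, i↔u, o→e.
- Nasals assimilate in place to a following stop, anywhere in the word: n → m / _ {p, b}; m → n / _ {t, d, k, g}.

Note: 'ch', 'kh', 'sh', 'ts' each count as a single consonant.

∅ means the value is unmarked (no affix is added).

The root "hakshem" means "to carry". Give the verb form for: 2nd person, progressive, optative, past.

Attach person 2nd person bek- → bekhakshem.
Attach mood optative i- → ibekhakshem.
Attach tense past ke- → keibekhakshem.
Attach aspect progressive ku- → kukeibekhakshem.
Apply vowel harmony: kukeibekhakshem → kikeibekhakshem.
Nasal assimilation: no change.

kikeibekhakshem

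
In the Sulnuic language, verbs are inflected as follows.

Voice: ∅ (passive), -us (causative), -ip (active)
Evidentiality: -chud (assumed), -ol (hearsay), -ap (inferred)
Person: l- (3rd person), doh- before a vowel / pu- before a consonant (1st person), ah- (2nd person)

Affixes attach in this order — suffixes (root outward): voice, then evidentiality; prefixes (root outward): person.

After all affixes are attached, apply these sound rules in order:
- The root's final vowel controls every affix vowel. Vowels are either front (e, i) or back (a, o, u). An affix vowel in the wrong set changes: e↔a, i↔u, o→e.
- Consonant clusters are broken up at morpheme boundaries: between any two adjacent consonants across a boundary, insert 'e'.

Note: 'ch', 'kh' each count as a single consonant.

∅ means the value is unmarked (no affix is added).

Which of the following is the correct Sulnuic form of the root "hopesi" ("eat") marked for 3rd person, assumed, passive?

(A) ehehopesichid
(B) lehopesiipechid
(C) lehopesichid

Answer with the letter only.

voice = passive: zero marking, form stays hopesi.
Attach evidentiality assumed -chud → hopesichud.
Attach person 3rd person l- → lhopesichud.
Apply vowel harmony: lhopesichud → lhopesichid.
Apply epenthesis: lhopesichid → lehopesichid.
So the correct form is lehopesichid, option (C).
(B) lehopesiipechid is wrong: it uses active instead of passive for voice.
(A) ehehopesichid is wrong: it uses 2nd person instead of 3rd person for person.

C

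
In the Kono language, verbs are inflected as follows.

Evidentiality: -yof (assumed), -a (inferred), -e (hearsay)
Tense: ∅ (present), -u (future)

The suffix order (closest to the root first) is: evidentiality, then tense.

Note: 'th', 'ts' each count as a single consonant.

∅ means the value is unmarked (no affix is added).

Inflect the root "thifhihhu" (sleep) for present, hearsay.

thifhihhue

Attach evidentiality hearsay -e → thifhihhue.
tense = present: zero marking, form stays thifhihhue.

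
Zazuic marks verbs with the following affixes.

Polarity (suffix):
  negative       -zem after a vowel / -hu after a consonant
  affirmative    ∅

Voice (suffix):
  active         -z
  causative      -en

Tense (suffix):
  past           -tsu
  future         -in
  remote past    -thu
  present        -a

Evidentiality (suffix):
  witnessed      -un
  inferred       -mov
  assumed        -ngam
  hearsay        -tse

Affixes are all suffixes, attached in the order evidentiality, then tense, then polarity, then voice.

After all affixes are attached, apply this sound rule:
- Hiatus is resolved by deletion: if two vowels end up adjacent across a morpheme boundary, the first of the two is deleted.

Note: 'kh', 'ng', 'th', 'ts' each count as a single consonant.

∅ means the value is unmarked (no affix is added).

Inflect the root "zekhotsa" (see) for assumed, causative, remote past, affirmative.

zekhotsangamthen

Attach evidentiality assumed -ngam → zekhotsangam.
Attach tense remote past -thu → zekhotsangamthu.
polarity = affirmative: zero marking, form stays zekhotsangamthu.
Attach voice causative -en → zekhotsangamthuen.
Apply vowel deletion: zekhotsangamthuen → zekhotsangamthen.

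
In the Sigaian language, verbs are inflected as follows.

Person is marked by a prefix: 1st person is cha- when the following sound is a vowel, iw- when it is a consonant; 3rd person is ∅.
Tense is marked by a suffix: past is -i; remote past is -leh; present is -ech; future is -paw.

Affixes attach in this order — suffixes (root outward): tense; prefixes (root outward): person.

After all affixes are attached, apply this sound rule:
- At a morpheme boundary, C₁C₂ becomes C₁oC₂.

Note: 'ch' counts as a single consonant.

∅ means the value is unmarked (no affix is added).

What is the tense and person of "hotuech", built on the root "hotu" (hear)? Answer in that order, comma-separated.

present, 3rd person

Segment: hotu-ech.
tense: -ech → present.
person: ∅ → 3rd person.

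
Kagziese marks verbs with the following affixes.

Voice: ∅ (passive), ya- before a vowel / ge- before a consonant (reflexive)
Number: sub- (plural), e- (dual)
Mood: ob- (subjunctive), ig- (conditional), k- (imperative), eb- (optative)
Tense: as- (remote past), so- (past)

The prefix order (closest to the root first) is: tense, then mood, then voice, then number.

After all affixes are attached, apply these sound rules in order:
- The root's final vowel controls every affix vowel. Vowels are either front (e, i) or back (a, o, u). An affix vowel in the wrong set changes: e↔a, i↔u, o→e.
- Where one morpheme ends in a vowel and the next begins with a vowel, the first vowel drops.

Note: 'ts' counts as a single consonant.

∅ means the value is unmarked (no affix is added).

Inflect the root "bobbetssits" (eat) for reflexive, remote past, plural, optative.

Attach tense remote past as- → asbobbetssits.
Attach mood optative eb- → ebasbobbetssits.
Attach voice reflexive ya- (before vowel 'e') → yaebasbobbetssits.
Attach number plural sub- → subyaebasbobbetssits.
Apply vowel harmony: subyaebasbobbetssits → sibyeebesbobbetssits.
Apply vowel deletion: sibyeebesbobbetssits → sibyebesbobbetssits.

sibyebesbobbetssits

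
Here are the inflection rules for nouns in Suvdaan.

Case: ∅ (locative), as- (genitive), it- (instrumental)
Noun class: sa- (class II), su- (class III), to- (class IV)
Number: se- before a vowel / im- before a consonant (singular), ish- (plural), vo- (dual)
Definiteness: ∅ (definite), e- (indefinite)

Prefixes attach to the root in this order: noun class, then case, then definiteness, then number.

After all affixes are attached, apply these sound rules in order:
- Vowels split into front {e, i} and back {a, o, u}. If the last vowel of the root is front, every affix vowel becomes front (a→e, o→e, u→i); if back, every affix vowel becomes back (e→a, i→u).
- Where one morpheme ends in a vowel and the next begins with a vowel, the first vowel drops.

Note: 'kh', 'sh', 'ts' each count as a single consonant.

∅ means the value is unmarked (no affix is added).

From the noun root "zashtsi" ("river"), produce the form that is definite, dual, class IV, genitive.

Attach noun class class IV to- → tozashtsi.
Attach case genitive as- → astozashtsi.
definiteness = definite: zero marking, form stays astozashtsi.
Attach number dual vo- → voastozashtsi.
Apply vowel harmony: voastozashtsi → veestezashtsi.
Apply vowel deletion: veestezashtsi → vestezashtsi.

vestezashtsi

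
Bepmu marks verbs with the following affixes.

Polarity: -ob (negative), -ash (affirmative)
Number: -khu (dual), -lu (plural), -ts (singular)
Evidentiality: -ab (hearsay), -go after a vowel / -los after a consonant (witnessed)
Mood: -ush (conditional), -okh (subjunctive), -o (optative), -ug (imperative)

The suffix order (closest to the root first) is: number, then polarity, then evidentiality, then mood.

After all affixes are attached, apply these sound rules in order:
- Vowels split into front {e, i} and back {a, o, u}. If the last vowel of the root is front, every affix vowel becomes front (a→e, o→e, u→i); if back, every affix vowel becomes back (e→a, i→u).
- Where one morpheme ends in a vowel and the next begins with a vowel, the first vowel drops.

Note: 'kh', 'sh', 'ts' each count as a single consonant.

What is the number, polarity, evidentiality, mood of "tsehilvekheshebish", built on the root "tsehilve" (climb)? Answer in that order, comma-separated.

Segment: tsehilve-khu-ash-ab-ush.
number: -khu → dual.
polarity: -ash → affirmative.
evidentiality: -ab → hearsay.
mood: -ush → conditional.

dual, affirmative, hearsay, conditional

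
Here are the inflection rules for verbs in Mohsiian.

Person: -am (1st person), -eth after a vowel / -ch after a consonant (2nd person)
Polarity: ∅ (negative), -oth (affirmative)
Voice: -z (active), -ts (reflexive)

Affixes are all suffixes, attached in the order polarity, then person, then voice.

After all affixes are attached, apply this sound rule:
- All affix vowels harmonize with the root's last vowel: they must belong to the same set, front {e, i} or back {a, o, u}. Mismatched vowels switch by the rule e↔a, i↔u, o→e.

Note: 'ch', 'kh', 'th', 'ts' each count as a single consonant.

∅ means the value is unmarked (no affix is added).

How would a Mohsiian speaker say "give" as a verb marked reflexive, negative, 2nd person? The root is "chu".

chuathts

polarity = negative: zero marking, form stays chu.
Attach person 2nd person -eth (after vowel 'u') → chueth.
Attach voice reflexive -ts → chuethts.
Apply vowel harmony: chuethts → chuathts.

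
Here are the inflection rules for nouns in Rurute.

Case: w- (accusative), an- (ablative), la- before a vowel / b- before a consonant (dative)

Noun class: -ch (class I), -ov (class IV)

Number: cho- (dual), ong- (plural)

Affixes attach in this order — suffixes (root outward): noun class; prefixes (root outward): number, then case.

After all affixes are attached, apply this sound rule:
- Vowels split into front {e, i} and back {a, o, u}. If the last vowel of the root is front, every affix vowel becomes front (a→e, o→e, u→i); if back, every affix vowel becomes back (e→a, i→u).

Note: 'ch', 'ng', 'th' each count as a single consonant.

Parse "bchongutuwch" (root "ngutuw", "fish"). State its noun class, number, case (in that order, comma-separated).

class I, dual, dative

Segment: b-cho-ngutuw-ch.
noun class: -ch → class I.
number: cho- → dual.
case: la/b- → dative.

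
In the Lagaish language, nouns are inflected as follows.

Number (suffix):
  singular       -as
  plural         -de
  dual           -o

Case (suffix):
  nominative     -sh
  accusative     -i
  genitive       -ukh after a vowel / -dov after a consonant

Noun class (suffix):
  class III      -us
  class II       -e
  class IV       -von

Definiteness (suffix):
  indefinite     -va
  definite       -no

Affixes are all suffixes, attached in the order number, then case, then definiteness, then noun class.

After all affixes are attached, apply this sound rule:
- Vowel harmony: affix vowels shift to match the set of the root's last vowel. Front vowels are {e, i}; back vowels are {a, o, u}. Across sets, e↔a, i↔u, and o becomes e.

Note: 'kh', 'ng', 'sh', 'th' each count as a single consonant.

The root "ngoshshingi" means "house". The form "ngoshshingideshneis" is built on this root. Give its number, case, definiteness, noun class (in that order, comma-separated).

Segment: ngoshshingi-de-sh-no-us.
number: -de → plural.
case: -sh → nominative.
definiteness: -no → definite.
noun class: -us → class III.

plural, nominative, definite, class III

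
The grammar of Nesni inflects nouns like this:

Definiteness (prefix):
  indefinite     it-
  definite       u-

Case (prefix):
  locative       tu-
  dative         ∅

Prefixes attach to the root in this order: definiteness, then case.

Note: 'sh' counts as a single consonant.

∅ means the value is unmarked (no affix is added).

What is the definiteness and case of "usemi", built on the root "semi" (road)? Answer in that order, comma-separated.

Segment: u-semi.
definiteness: u- → definite.
case: ∅ → dative.

definite, dative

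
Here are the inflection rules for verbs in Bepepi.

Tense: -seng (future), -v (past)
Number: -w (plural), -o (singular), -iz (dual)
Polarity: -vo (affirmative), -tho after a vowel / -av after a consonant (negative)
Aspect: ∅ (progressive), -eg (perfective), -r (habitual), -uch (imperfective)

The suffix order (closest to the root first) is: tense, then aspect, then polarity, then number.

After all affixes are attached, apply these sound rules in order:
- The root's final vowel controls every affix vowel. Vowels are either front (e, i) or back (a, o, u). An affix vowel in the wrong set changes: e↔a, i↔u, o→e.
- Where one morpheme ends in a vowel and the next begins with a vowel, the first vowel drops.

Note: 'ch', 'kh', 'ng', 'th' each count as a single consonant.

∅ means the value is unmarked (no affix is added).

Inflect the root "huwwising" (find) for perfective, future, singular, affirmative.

huwwisingsengegve

Attach tense future -seng → huwwisingseng.
Attach aspect perfective -eg → huwwisingsengeg.
Attach polarity affirmative -vo → huwwisingsengegvo.
Attach number singular -o → huwwisingsengegvoo.
Apply vowel harmony: huwwisingsengegvoo → huwwisingsengegvee.
Apply vowel deletion: huwwisingsengegvee → huwwisingsengegve.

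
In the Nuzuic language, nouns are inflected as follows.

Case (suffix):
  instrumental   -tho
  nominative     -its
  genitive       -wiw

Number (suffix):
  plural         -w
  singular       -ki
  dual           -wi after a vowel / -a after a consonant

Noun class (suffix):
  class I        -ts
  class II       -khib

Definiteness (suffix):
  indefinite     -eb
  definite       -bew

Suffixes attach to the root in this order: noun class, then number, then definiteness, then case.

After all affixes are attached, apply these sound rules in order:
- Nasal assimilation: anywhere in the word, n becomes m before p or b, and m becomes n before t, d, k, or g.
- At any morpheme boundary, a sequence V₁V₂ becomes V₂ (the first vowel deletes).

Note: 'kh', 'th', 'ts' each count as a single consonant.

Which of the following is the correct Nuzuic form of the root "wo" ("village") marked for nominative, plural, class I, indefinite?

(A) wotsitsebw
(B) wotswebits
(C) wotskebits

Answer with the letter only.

Attach noun class class I -ts → wots.
Attach number plural -w → wotsw.
Attach definiteness indefinite -eb → wotsweb.
Attach case nominative -its → wotswebits.
Nasal assimilation: no change.
Vowel deletion: no change.
So the correct form is wotswebits, option (B).
(A) wotsitsebw is wrong: it has the affixes in the wrong order.
(C) wotskebits is wrong: it uses singular instead of plural for number.

B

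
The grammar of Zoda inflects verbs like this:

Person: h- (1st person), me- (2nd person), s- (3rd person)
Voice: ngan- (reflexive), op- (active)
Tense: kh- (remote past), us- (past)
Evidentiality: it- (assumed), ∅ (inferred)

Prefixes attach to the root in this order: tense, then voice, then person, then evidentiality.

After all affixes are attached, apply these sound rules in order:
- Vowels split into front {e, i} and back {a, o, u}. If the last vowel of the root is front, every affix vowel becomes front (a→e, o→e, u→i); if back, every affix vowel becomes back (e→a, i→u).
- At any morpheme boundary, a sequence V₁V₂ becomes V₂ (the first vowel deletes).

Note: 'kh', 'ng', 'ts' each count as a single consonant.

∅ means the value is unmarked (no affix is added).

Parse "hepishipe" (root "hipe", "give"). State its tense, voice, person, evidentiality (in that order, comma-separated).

past, active, 1st person, inferred

Segment: h-op-us-hipe.
tense: us- → past.
voice: op- → active.
person: h- → 1st person.
evidentiality: ∅ → inferred.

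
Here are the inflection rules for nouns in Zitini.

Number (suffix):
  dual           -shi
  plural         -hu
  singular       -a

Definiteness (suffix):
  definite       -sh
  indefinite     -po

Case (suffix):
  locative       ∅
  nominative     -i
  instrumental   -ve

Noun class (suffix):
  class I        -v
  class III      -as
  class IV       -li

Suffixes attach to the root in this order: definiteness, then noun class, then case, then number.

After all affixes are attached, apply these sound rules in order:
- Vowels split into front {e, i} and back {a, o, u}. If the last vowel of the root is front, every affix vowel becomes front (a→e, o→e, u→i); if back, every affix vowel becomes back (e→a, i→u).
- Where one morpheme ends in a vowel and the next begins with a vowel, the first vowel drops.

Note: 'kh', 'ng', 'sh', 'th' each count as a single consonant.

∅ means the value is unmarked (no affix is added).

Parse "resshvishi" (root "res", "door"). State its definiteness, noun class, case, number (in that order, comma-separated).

Segment: res-sh-v-i-shi.
definiteness: -sh → definite.
noun class: -v → class I.
case: -i → nominative.
number: -shi → dual.

definite, class I, nominative, dual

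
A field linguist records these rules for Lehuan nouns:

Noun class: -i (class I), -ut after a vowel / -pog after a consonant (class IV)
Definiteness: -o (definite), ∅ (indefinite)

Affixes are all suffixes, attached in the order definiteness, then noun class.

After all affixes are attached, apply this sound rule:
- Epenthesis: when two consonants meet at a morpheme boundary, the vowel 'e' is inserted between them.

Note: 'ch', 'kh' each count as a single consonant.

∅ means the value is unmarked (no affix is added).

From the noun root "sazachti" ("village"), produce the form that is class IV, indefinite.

definiteness = indefinite: zero marking, form stays sazachti.
Attach noun class class IV -ut (after vowel 'i') → sazachtiut.
Epenthesis: no change.

sazachtiut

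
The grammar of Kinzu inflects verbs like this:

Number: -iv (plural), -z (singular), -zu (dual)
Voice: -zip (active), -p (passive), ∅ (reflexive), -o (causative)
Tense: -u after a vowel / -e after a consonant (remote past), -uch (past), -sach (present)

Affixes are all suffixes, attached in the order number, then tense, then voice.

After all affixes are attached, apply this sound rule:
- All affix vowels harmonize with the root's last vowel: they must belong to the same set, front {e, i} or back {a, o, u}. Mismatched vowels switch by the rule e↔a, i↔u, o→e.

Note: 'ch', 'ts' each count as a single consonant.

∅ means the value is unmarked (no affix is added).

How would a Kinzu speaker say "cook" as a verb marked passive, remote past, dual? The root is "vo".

vozuup

Attach number dual -zu → vozu.
Attach tense remote past -u (after vowel 'u') → vozuu.
Attach voice passive -p → vozuup.
Vowel harmony: no change.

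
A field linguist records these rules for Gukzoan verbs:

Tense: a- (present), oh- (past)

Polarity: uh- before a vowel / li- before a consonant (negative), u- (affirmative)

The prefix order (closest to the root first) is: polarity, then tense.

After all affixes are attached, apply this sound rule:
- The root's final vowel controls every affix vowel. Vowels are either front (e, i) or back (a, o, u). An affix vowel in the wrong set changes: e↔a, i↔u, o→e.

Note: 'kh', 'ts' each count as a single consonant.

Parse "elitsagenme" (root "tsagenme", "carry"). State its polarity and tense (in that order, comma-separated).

Segment: a-li-tsagenme.
polarity: uh/li- → negative.
tense: a- → present.

negative, present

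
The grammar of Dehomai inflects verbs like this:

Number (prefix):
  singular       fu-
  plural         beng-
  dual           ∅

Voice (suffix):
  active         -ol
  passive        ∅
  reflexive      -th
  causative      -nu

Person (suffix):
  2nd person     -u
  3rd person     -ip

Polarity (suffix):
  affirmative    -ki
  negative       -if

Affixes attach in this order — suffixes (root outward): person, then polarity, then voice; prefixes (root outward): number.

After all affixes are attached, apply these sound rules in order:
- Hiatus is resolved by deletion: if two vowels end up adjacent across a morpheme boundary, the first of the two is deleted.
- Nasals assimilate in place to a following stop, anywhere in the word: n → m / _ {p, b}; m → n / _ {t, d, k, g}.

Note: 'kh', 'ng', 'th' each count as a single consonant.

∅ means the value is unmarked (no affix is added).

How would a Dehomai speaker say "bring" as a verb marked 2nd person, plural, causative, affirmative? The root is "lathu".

Attach person 2nd person -u → lathuu.
Attach number plural beng- → benglathuu.
Attach polarity affirmative -ki → benglathuuki.
Attach voice causative -nu → benglathuukinu.
Apply vowel deletion: benglathuukinu → benglathukinu.
Nasal assimilation: no change.

benglathukinu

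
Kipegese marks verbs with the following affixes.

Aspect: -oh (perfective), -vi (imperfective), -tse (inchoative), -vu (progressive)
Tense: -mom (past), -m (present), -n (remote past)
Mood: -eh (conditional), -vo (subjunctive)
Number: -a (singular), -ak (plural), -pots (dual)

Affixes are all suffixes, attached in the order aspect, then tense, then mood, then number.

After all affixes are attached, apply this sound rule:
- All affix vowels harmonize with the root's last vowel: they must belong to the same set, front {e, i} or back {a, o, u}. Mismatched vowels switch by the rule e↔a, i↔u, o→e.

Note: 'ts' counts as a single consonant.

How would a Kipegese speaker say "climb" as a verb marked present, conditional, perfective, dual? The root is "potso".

Attach aspect perfective -oh → potsooh.
Attach tense present -m → potsoohm.
Attach mood conditional -eh → potsoohmeh.
Attach number dual -pots → potsoohmehpots.
Apply vowel harmony: potsoohmehpots → potsoohmahpots.

potsoohmahpots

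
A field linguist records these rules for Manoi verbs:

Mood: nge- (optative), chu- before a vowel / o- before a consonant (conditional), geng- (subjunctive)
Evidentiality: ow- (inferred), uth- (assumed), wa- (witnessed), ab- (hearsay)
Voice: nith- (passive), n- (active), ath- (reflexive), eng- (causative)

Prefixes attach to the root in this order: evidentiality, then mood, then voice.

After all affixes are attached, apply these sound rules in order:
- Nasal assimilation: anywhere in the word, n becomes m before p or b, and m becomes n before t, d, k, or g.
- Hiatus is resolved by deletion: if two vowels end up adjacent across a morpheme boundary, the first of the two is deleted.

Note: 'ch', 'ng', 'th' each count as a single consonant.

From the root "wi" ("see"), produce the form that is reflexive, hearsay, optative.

Attach evidentiality hearsay ab- → abwi.
Attach mood optative nge- → ngeabwi.
Attach voice reflexive ath- → athngeabwi.
Nasal assimilation: no change.
Apply vowel deletion: athngeabwi → athngabwi.

athngabwi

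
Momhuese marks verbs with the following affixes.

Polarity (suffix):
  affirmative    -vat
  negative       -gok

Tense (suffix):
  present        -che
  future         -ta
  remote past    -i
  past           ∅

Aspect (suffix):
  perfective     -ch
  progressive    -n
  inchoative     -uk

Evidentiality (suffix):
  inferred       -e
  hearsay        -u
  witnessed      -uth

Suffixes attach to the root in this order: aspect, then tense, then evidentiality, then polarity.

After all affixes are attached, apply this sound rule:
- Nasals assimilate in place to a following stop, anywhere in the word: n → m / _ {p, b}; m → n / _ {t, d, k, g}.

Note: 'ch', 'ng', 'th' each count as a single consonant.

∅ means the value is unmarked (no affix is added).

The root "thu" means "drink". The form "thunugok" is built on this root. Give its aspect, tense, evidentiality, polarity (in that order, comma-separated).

Segment: thu-n-u-gok.
aspect: -n → progressive.
tense: ∅ → past.
evidentiality: -u → hearsay.
polarity: -gok → negative.

progressive, past, hearsay, negative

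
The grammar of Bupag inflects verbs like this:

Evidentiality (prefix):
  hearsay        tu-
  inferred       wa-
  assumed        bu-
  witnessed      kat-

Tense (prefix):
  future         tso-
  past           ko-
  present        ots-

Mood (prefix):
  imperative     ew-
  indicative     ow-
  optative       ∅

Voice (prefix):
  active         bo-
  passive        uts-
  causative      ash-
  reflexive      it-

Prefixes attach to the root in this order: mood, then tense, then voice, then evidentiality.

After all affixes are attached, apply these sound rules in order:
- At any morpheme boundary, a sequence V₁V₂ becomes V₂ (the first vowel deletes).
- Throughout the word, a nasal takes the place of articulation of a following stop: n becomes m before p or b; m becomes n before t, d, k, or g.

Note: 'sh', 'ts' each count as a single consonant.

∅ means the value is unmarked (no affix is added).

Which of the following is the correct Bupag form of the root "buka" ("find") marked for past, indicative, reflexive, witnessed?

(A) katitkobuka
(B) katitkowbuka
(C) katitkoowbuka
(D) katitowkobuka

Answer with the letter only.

B

Attach mood indicative ow- → owbuka.
Attach tense past ko- → koowbuka.
Attach voice reflexive it- → itkoowbuka.
Attach evidentiality witnessed kat- → katitkoowbuka.
Apply vowel deletion: katitkoowbuka → katitkowbuka.
Nasal assimilation: no change.
So the correct form is katitkowbuka, option (B).
(D) katitowkobuka is wrong: it has the affixes in the wrong order.
(C) katitkoowbuka is wrong: it fails to apply the sound rule(s).
(A) katitkobuka is wrong: it uses optative instead of indicative for mood.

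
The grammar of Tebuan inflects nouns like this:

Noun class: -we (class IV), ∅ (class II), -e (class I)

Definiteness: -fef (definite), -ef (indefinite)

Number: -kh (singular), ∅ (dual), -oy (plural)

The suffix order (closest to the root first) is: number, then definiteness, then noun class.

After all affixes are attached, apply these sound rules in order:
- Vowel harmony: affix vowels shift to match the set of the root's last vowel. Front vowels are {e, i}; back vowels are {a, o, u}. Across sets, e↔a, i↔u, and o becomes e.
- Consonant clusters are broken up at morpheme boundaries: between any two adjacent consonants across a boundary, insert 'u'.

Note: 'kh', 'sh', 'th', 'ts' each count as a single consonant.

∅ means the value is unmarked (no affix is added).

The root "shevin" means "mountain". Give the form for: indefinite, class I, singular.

shevinukhefe

Attach number singular -kh → shevinkh.
Attach definiteness indefinite -ef → shevinkhef.
Attach noun class class I -e → shevinkhefe.
Vowel harmony: no change.
Apply epenthesis: shevinkhefe → shevinukhefe.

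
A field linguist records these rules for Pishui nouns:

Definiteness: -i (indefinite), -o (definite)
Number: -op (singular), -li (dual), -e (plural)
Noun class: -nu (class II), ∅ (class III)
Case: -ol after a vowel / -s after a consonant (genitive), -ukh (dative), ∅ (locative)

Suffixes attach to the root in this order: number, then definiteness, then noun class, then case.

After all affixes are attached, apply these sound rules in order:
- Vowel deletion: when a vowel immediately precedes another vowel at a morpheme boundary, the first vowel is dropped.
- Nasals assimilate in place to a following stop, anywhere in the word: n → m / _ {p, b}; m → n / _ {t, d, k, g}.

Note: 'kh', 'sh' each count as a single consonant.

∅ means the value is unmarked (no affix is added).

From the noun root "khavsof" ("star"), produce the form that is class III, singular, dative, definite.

khavsofopukh

Attach number singular -op → khavsofop.
Attach definiteness definite -o → khavsofopo.
noun class = class III: zero marking, form stays khavsofopo.
Attach case dative -ukh → khavsofopoukh.
Apply vowel deletion: khavsofopoukh → khavsofopukh.
Nasal assimilation: no change.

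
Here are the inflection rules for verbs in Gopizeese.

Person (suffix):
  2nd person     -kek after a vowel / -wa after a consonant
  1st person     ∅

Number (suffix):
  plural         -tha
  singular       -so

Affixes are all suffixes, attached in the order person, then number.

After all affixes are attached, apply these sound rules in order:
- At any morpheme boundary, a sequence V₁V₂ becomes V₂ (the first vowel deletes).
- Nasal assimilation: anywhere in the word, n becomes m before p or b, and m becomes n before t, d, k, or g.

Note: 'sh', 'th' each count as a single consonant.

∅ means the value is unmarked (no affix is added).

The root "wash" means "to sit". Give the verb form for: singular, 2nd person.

Attach person 2nd person -wa (after consonant 'sh') → washwa.
Attach number singular -so → washwaso.
Vowel deletion: no change.
Nasal assimilation: no change.

washwaso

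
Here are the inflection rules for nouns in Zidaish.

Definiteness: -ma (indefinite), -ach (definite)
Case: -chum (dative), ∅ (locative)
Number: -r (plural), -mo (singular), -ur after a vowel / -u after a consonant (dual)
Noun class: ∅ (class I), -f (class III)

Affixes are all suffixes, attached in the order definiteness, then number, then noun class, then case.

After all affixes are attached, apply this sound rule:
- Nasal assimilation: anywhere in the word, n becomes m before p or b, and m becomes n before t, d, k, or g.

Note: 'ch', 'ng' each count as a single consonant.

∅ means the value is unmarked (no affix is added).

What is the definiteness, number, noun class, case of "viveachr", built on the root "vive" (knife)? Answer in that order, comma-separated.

Segment: vive-ach-r.
definiteness: -ach → definite.
number: -r → plural.
noun class: ∅ → class I.
case: ∅ → locative.

definite, plural, class I, locative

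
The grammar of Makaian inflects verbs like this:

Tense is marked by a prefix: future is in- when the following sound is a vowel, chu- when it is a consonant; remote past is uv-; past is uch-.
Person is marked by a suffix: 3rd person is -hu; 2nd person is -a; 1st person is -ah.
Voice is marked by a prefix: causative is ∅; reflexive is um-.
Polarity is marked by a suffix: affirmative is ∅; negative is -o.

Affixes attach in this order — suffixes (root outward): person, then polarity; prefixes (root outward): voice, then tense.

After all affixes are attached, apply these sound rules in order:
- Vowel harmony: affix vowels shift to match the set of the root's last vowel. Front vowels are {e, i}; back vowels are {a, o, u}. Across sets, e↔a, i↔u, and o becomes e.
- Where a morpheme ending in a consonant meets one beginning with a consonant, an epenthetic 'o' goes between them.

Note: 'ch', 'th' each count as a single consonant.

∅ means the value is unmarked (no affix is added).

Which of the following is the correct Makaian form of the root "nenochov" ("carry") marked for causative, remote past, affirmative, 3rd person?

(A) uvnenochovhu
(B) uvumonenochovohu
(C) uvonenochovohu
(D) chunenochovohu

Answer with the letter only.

C

Attach person 3rd person -hu → nenochovhu.
polarity = affirmative: zero marking, form stays nenochovhu.
voice = causative: zero marking, form stays nenochovhu.
Attach tense remote past uv- → uvnenochovhu.
Vowel harmony: no change.
Apply epenthesis: uvnenochovhu → uvonenochovohu.
So the correct form is uvonenochovohu, option (C).
(B) uvumonenochovohu is wrong: it uses reflexive instead of causative for voice.
(A) uvnenochovhu is wrong: it fails to apply the sound rule(s).
(D) chunenochovohu is wrong: it uses future instead of remote past for tense.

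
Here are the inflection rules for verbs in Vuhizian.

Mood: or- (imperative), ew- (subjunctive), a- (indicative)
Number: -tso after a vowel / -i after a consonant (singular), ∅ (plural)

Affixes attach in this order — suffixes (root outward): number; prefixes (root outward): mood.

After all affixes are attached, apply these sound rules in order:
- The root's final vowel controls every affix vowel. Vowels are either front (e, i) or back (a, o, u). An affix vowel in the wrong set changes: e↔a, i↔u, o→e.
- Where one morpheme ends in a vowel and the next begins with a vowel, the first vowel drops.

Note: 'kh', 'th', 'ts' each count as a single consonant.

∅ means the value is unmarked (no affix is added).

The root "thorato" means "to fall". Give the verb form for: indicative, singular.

Attach number singular -tso (after vowel 'o') → thoratotso.
Attach mood indicative a- → athoratotso.
Vowel harmony: no change.
Vowel deletion: no change.

athoratotso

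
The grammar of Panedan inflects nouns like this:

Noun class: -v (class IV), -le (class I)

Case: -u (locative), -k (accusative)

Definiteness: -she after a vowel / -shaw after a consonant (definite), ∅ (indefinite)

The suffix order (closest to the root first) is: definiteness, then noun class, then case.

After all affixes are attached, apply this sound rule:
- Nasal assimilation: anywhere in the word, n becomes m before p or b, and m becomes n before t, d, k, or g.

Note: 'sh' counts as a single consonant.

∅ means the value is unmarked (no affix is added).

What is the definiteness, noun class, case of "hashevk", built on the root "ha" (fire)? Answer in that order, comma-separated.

Segment: ha-she-v-k.
definiteness: -she/shaw → definite.
noun class: -v → class IV.
case: -k → accusative.

definite, class IV, accusative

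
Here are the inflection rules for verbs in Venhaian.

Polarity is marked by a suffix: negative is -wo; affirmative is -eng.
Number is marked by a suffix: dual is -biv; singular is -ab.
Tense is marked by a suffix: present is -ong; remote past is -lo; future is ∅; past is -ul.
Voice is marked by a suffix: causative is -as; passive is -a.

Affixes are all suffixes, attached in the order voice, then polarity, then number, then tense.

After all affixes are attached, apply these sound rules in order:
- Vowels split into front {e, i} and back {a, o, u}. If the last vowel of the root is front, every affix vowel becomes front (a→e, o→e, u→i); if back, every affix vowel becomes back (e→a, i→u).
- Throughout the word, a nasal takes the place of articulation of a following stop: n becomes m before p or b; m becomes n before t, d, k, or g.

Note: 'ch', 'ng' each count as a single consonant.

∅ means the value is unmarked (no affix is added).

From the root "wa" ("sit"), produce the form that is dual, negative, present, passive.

Attach voice passive -a → waa.
Attach polarity negative -wo → waawo.
Attach number dual -biv → waawobiv.
Attach tense present -ong → waawobivong.
Apply vowel harmony: waawobivong → waawobuvong.
Nasal assimilation: no change.

waawobuvong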